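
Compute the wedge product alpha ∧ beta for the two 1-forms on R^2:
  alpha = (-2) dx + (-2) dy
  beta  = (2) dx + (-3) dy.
alpha ∧ beta = (10) dx ∧ dy

Distribute the wedge, using dx_i ∧ dx_j = -dx_j ∧ dx_i and dx_i ∧ dx_i = 0. For each pair (i, j) with i < j, the coefficient of dx_i ∧ dx_j in alpha ∧ beta is (alpha_i * beta_j - alpha_j * beta_i). Collecting: alpha ∧ beta = (10) dx ∧ dy.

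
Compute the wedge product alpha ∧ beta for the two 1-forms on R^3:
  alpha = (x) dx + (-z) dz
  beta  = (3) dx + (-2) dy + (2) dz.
alpha ∧ beta = (-2*x) dx ∧ dy + (2*x + 3*z) dx ∧ dz + (-2*z) dy ∧ dz

Distribute the wedge, using dx_i ∧ dx_j = -dx_j ∧ dx_i and dx_i ∧ dx_i = 0. For each pair (i, j) with i < j, the coefficient of dx_i ∧ dx_j in alpha ∧ beta is (alpha_i * beta_j - alpha_j * beta_i). Collecting: alpha ∧ beta = (-2*x) dx ∧ dy + (2*x + 3*z) dx ∧ dz + (-2*z) dy ∧ dz.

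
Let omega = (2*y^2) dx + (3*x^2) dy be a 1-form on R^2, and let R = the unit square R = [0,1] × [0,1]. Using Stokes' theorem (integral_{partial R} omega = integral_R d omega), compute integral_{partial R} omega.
integral_(partial R) omega = 1

Stokes: integral_partial_R omega = integral_R d omega with d omega = (∂Q/∂x - ∂P/∂y) dx ∧ dy.
  ∂Q/∂x = 6*x
  ∂P/∂y = 4*y
  integrand = ∂Q/∂x - ∂P/∂y = 6*x - 4*y.
Integrating over R: integral_0^1 integral_0^1 (6*x - 4*y) dx dy = 1.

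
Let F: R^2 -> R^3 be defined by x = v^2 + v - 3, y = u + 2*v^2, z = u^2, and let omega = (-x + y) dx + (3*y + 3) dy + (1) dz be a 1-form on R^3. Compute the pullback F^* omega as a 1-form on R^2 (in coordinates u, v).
F^* omega = (5*u + 6*v^2 + 3) du + (14*u*v + u + 26*v^3 - v^2 + 17*v + 3) dv

Using F^*(f dg) = (f ∘ F) d(g ∘ F), substitute each coordinate x_i by F_i(u, v) in f_i, and replace dx_i by d F_i = (∂F_i/∂u) du + (∂F_i/∂v) dv.
  For the x component: f_1(F) = u + v^2 - v + 3; d F_1 = (0) du + (2*v + 1) dv
  For the y component: f_2(F) = 3*u + 6*v^2 + 3; d F_2 = (1) du + (4*v) dv
  For the z component: f_3(F) = 1; d F_3 = (2*u) du + (0) dv
Combining and collecting du, dv coefficients:
  coeff of du: 5*u + 6*v^2 + 3
  coeff of dv: 14*u*v + u + 26*v^3 - v^2 + 17*v + 3
F^* omega = (5*u + 6*v^2 + 3) du + (14*u*v + u + 26*v^3 - v^2 + 17*v + 3) dv.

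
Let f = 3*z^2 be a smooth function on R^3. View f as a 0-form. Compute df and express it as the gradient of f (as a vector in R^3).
df = (0) dx + (0) dy + (6*z) dz; grad f = (0, 0, 6*z)

For a 0-form f, d f = (∂f/∂x) dx + (∂f/∂y) dy + (∂f/∂z) dz. The components of the vector representation are exactly the entries of grad f in Cartesian coordinates:
  ∂f/∂x = 0
  ∂f/∂y = 0
  ∂f/∂z = 6*z.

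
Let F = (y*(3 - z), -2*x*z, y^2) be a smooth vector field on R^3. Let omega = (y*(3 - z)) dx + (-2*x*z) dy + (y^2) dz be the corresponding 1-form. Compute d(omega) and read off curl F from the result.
d(omega) = (2*x + 2*y) dy ∧ dz + (-y) dz ∧ dx + (-z - 3) dx ∧ dy; curl F = (2*x + 2*y, -y, -z - 3)

d omega = sum_{i<j} (∂f_j/∂x_i - ∂f_i/∂x_j) dx_i ∧ dx_j. Under the identification (dy ∧ dz, dz ∧ dx, dx ∧ dy) ↔ (e_x, e_y, e_z), the coefficients are exactly the components of curl F. Compute:
  ∂R/∂y - ∂Q/∂z = (2*y) - (-2*x) = 2*x + 2*y
  ∂P/∂z - ∂R/∂x = (-y) - (0) = -y
  ∂Q/∂x - ∂P/∂y = (-2*z) - (3 - z) = -z - 3.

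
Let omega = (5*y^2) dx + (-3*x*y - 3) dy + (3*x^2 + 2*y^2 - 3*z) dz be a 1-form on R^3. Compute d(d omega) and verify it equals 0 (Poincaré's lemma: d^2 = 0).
d(d omega) = 0

Step 1: d omega = sum_{i<j} (∂f_j/∂x_i - ∂f_i/∂x_j) dx_i ∧ dx_j:
  coeff of dx ∧ dy: -13*y
  coeff of dx ∧ dz: 6*x
  coeff of dy ∧ dz: 4*y
Step 2: Apply d again to each 2-form coefficient. The only possible 3-form in R^3 is dx ∧ dy ∧ dz, with coefficient
  ∂(coeff of dy∧dz)/∂x - ∂(coeff of dx∧dz)/∂y + ∂(coeff of dx∧dy)/∂z
  = ∂/∂x (4*y) - ∂/∂y (6*x) + ∂/∂z (-13*y).
Each of these terms simplifies to sums of mixed partials that cancel in pairs. The result is 0 (by equality of mixed partials for smooth functions — Schwarz / Clairaut).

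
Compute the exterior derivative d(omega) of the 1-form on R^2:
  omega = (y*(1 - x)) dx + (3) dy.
d(omega) = (x - 1) dx ∧ dy

For a 1-form omega = sum_i f_i dx_i, the exterior derivative is
  d(omega) = sum_{i < j} (∂f_j/∂x_i - ∂f_i/∂x_j) dx_i ∧ dx_j.
  coefficient of dx ∧ dy: ∂f_2/∂x - ∂f_1/∂y = ∂(3)/∂x - ∂(y*(1 - x))/∂y = x - 1
Assembling: d(omega) = (x - 1) dx ∧ dy.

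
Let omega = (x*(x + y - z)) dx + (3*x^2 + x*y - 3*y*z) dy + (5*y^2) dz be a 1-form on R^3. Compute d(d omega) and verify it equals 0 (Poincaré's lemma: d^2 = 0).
d(d omega) = 0

Step 1: d omega = sum_{i<j} (∂f_j/∂x_i - ∂f_i/∂x_j) dx_i ∧ dx_j:
  coeff of dx ∧ dy: 5*x + y
  coeff of dx ∧ dz: x
  coeff of dy ∧ dz: 13*y
Step 2: Apply d again to each 2-form coefficient. The only possible 3-form in R^3 is dx ∧ dy ∧ dz, with coefficient
  ∂(coeff of dy∧dz)/∂x - ∂(coeff of dx∧dz)/∂y + ∂(coeff of dx∧dy)/∂z
  = ∂/∂x (13*y) - ∂/∂y (x) + ∂/∂z (5*x + y).
Each of these terms simplifies to sums of mixed partials that cancel in pairs. The result is 0 (by equality of mixed partials for smooth functions — Schwarz / Clairaut).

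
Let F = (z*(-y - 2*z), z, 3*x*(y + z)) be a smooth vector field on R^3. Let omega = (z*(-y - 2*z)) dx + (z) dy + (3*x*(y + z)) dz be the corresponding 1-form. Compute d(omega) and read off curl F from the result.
d(omega) = (3*x - 1) dy ∧ dz + (-4*y - 7*z) dz ∧ dx + (z) dx ∧ dy; curl F = (3*x - 1, -4*y - 7*z, z)

d omega = sum_{i<j} (∂f_j/∂x_i - ∂f_i/∂x_j) dx_i ∧ dx_j. Under the identification (dy ∧ dz, dz ∧ dx, dx ∧ dy) ↔ (e_x, e_y, e_z), the coefficients are exactly the components of curl F. Compute:
  ∂R/∂y - ∂Q/∂z = (3*x) - (1) = 3*x - 1
  ∂P/∂z - ∂R/∂x = (-y - 4*z) - (3*y + 3*z) = -4*y - 7*z
  ∂Q/∂x - ∂P/∂y = (0) - (-z) = z.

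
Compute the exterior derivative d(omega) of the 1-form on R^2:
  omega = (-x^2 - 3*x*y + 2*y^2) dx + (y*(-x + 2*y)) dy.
d(omega) = (3*x - 5*y) dx ∧ dy

For a 1-form omega = sum_i f_i dx_i, the exterior derivative is
  d(omega) = sum_{i < j} (∂f_j/∂x_i - ∂f_i/∂x_j) dx_i ∧ dx_j.
  coefficient of dx ∧ dy: ∂f_2/∂x - ∂f_1/∂y = ∂(y*(-x + 2*y))/∂x - ∂(-x^2 - 3*x*y + 2*y^2)/∂y = 3*x - 5*y
Assembling: d(omega) = (3*x - 5*y) dx ∧ dy.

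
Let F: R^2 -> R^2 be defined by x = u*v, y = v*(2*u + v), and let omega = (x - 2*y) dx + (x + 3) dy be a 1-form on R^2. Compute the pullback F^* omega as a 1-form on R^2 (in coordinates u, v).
F^* omega = (v*(-u*v - 2*v^2 + 6)) du + (-u^2*v + 6*u + 6*v) dv

Using F^*(f dg) = (f ∘ F) d(g ∘ F), substitute each coordinate x_i by F_i(u, v) in f_i, and replace dx_i by d F_i = (∂F_i/∂u) du + (∂F_i/∂v) dv.
  For the x component: f_1(F) = v*(-3*u - 2*v); d F_1 = (v) du + (u) dv
  For the y component: f_2(F) = u*v + 3; d F_2 = (2*v) du + (2*u + 2*v) dv
Combining and collecting du, dv coefficients:
  coeff of du: v*(-u*v - 2*v^2 + 6)
  coeff of dv: -u^2*v + 6*u + 6*v
F^* omega = (v*(-u*v - 2*v^2 + 6)) du + (-u^2*v + 6*u + 6*v) dv.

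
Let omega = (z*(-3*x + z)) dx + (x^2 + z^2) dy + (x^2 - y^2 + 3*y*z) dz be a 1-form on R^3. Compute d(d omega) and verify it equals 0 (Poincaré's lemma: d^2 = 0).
d(d omega) = 0

Step 1: d omega = sum_{i<j} (∂f_j/∂x_i - ∂f_i/∂x_j) dx_i ∧ dx_j:
  coeff of dx ∧ dy: 2*x
  coeff of dx ∧ dz: 5*x - 2*z
  coeff of dy ∧ dz: -2*y + z
Step 2: Apply d again to each 2-form coefficient. The only possible 3-form in R^3 is dx ∧ dy ∧ dz, with coefficient
  ∂(coeff of dy∧dz)/∂x - ∂(coeff of dx∧dz)/∂y + ∂(coeff of dx∧dy)/∂z
  = ∂/∂x (-2*y + z) - ∂/∂y (5*x - 2*z) + ∂/∂z (2*x).
Each of these terms simplifies to sums of mixed partials that cancel in pairs. The result is 0 (by equality of mixed partials for smooth functions — Schwarz / Clairaut).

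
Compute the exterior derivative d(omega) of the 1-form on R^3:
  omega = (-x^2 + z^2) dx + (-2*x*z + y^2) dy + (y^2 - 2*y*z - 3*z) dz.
d(omega) = (-2*z) dx ∧ dy + (-2*z) dx ∧ dz + (2*x + 2*y - 2*z) dy ∧ dz

For a 1-form omega = sum_i f_i dx_i, the exterior derivative is
  d(omega) = sum_{i < j} (∂f_j/∂x_i - ∂f_i/∂x_j) dx_i ∧ dx_j.
  coefficient of dx ∧ dy: ∂f_2/∂x - ∂f_1/∂y = ∂(-2*x*z + y^2)/∂x - ∂(-x^2 + z^2)/∂y = -2*z
  coefficient of dx ∧ dz: ∂f_3/∂x - ∂f_1/∂z = ∂(y^2 - 2*y*z - 3*z)/∂x - ∂(-x^2 + z^2)/∂z = -2*z
  coefficient of dy ∧ dz: ∂f_3/∂y - ∂f_2/∂z = ∂(y^2 - 2*y*z - 3*z)/∂y - ∂(-2*x*z + y^2)/∂z = 2*x + 2*y - 2*z
Assembling: d(omega) = (-2*z) dx ∧ dy + (-2*z) dx ∧ dz + (2*x + 2*y - 2*z) dy ∧ dz.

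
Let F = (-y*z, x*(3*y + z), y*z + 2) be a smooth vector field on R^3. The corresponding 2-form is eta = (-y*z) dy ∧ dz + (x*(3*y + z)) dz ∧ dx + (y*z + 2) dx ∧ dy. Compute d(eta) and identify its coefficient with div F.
d(eta) = (3*x + y) dx ∧ dy ∧ dz; div F = 3*x + y

For a 2-form in R^3 of the form above, applying d gives a 3-form with coefficient ∂P/∂x + ∂Q/∂y + ∂R/∂z:
  ∂P/∂x = 0
  ∂Q/∂y = 3*x
  ∂R/∂z = y
Sum = 3*x + y, which is exactly div F.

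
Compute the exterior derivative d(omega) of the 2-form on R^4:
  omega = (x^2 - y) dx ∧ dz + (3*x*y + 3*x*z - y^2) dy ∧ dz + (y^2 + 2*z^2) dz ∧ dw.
d(omega) = (3*y + 3*z + 1) dx ∧ dy ∧ dz + (2*y) dy ∧ dz ∧ dw

For a 2-form omega = sum_{i<j} g_{ij} dx_i ∧ dx_j, the exterior derivative is
  d(omega) = sum_{i<j} d(g_{ij}) ∧ dx_i ∧ dx_j = sum_{i<j, k} (∂g_{ij}/∂x_k) dx_k ∧ dx_i ∧ dx_j.
Expand each term, using dx_k ∧ dx_i ∧ dx_j = sgn(permutation) dx_{(a)} ∧ dx_{(b)} ∧ dx_{(c)} with (a < b < c) sorted:
  d(x^2 - y) includes (∂/∂y)(x^2 - y) dy = (-1) dy, which multiplied by dx ∧ dz gives (1) dx ∧ dy ∧ dz
  d(3*x*y + 3*x*z - y^2) includes (∂/∂x)(3*x*y + 3*x*z - y^2) dx = (3*y + 3*z) dx, which multiplied by dy ∧ dz gives (3*y + 3*z) dx ∧ dy ∧ dz
  d(y^2 + 2*z^2) includes (∂/∂y)(y^2 + 2*z^2) dy = (2*y) dy, which multiplied by dz ∧ dw gives (2*y) dy ∧ dz ∧ dw
Collecting like 3-forms: d(omega) = (3*y + 3*z + 1) dx ∧ dy ∧ dz + (2*y) dy ∧ dz ∧ dw.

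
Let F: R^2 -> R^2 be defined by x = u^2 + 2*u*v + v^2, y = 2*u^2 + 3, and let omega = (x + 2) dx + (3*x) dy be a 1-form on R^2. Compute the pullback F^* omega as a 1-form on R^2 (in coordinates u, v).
F^* omega = (14*u^3 + 30*u^2*v + 18*u*v^2 + 4*u + 2*v^3 + 4*v) du + (2*u^3 + 6*u^2*v + 6*u*v^2 + 4*u + 2*v^3 + 4*v) dv

Using F^*(f dg) = (f ∘ F) d(g ∘ F), substitute each coordinate x_i by F_i(u, v) in f_i, and replace dx_i by d F_i = (∂F_i/∂u) du + (∂F_i/∂v) dv.
  For the x component: f_1(F) = u^2 + 2*u*v + v^2 + 2; d F_1 = (2*u + 2*v) du + (2*u + 2*v) dv
  For the y component: f_2(F) = 3*u^2 + 6*u*v + 3*v^2; d F_2 = (4*u) du + (0) dv
Combining and collecting du, dv coefficients:
  coeff of du: 14*u^3 + 30*u^2*v + 18*u*v^2 + 4*u + 2*v^3 + 4*v
  coeff of dv: 2*u^3 + 6*u^2*v + 6*u*v^2 + 4*u + 2*v^3 + 4*v
F^* omega = (14*u^3 + 30*u^2*v + 18*u*v^2 + 4*u + 2*v^3 + 4*v) du + (2*u^3 + 6*u^2*v + 6*u*v^2 + 4*u + 2*v^3 + 4*v) dv.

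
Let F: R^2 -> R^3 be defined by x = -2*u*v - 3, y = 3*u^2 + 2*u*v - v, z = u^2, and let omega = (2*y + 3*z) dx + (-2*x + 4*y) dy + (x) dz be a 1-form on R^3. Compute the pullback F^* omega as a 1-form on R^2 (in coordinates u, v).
F^* omega = (72*u^3 + 74*u^2*v + 16*u*v^2 - 24*u*v + 30*u - 4*v^2 + 12*v) du + (6*u^3 + 16*u^2*v - 12*u^2 - 16*u*v + 12*u + 4*v - 6) dv

Using F^*(f dg) = (f ∘ F) d(g ∘ F), substitute each coordinate x_i by F_i(u, v) in f_i, and replace dx_i by d F_i = (∂F_i/∂u) du + (∂F_i/∂v) dv.
  For the x component: f_1(F) = 9*u^2 + 4*u*v - 2*v; d F_1 = (-2*v) du + (-2*u) dv
  For the y component: f_2(F) = 12*u^2 + 12*u*v - 4*v + 6; d F_2 = (6*u + 2*v) du + (2*u - 1) dv
  For the z component: f_3(F) = -2*u*v - 3; d F_3 = (2*u) du + (0) dv
Combining and collecting du, dv coefficients:
  coeff of du: 72*u^3 + 74*u^2*v + 16*u*v^2 - 24*u*v + 30*u - 4*v^2 + 12*v
  coeff of dv: 6*u^3 + 16*u^2*v - 12*u^2 - 16*u*v + 12*u + 4*v - 6
F^* omega = (72*u^3 + 74*u^2*v + 16*u*v^2 - 24*u*v + 30*u - 4*v^2 + 12*v) du + (6*u^3 + 16*u^2*v - 12*u^2 - 16*u*v + 12*u + 4*v - 6) dv.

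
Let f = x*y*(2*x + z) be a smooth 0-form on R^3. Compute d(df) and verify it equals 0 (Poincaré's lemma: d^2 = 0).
d(df) = 0

Step 1: df = sum_i (∂f/∂x_i) dx_i = (y*(4*x + z)) dx + (x*(2*x + z)) dy + (x*y) dz.
Step 2: Apply d again. Using the 1-form formula, the coefficient of dx ∧ dy in d(df) is ∂^2 f/∂x ∂y - ∂^2 f/∂y ∂x = (4*x + z) - (4*x + z) = 0 (equality of mixed partials for smooth f).
Similarly for dx ∧ dz and dy ∧ dz — all coefficients vanish. So d(df) = 0.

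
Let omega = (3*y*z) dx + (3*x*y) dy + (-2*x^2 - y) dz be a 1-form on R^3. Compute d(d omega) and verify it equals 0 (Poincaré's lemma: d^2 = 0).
d(d omega) = 0

Step 1: d omega = sum_{i<j} (∂f_j/∂x_i - ∂f_i/∂x_j) dx_i ∧ dx_j:
  coeff of dx ∧ dy: 3*y - 3*z
  coeff of dx ∧ dz: -4*x - 3*y
  coeff of dy ∧ dz: -1
Step 2: Apply d again to each 2-form coefficient. The only possible 3-form in R^3 is dx ∧ dy ∧ dz, with coefficient
  ∂(coeff of dy∧dz)/∂x - ∂(coeff of dx∧dz)/∂y + ∂(coeff of dx∧dy)/∂z
  = ∂/∂x (-1) - ∂/∂y (-4*x - 3*y) + ∂/∂z (3*y - 3*z).
Each of these terms simplifies to sums of mixed partials that cancel in pairs. The result is 0 (by equality of mixed partials for smooth functions — Schwarz / Clairaut).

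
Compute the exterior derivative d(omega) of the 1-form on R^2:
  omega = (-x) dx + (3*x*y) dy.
d(omega) = (3*y) dx ∧ dy

For a 1-form omega = sum_i f_i dx_i, the exterior derivative is
  d(omega) = sum_{i < j} (∂f_j/∂x_i - ∂f_i/∂x_j) dx_i ∧ dx_j.
  coefficient of dx ∧ dy: ∂f_2/∂x - ∂f_1/∂y = ∂(3*x*y)/∂x - ∂(-x)/∂y = 3*y
Assembling: d(omega) = (3*y) dx ∧ dy.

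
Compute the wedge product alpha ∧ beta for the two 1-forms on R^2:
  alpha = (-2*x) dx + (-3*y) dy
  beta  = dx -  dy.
alpha ∧ beta = (2*x + 3*y) dx ∧ dy

Distribute the wedge, using dx_i ∧ dx_j = -dx_j ∧ dx_i and dx_i ∧ dx_i = 0. For each pair (i, j) with i < j, the coefficient of dx_i ∧ dx_j in alpha ∧ beta is (alpha_i * beta_j - alpha_j * beta_i). Collecting: alpha ∧ beta = (2*x + 3*y) dx ∧ dy.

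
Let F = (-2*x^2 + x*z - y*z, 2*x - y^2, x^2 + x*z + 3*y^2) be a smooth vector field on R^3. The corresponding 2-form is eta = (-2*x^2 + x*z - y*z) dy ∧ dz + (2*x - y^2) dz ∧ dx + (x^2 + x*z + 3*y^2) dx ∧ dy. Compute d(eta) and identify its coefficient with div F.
d(eta) = (-3*x - 2*y + z) dx ∧ dy ∧ dz; div F = -3*x - 2*y + z

For a 2-form in R^3 of the form above, applying d gives a 3-form with coefficient ∂P/∂x + ∂Q/∂y + ∂R/∂z:
  ∂P/∂x = -4*x + z
  ∂Q/∂y = -2*y
  ∂R/∂z = x
Sum = -3*x - 2*y + z, which is exactly div F.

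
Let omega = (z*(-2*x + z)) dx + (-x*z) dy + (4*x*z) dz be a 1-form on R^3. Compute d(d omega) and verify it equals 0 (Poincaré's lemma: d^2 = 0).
d(d omega) = 0

Step 1: d omega = sum_{i<j} (∂f_j/∂x_i - ∂f_i/∂x_j) dx_i ∧ dx_j:
  coeff of dx ∧ dy: -z
  coeff of dx ∧ dz: 2*x + 2*z
  coeff of dy ∧ dz: x
Step 2: Apply d again to each 2-form coefficient. The only possible 3-form in R^3 is dx ∧ dy ∧ dz, with coefficient
  ∂(coeff of dy∧dz)/∂x - ∂(coeff of dx∧dz)/∂y + ∂(coeff of dx∧dy)/∂z
  = ∂/∂x (x) - ∂/∂y (2*x + 2*z) + ∂/∂z (-z).
Each of these terms simplifies to sums of mixed partials that cancel in pairs. The result is 0 (by equality of mixed partials for smooth functions — Schwarz / Clairaut).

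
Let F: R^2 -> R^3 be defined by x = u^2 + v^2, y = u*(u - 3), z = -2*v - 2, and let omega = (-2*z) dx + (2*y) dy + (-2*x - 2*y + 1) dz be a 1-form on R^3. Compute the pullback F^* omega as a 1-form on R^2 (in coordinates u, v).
F^* omega = (2*u*(2*u^2 - 9*u + 4*v + 13)) du + (8*u^2 - 12*u + 12*v^2 + 8*v - 2) dv

Using F^*(f dg) = (f ∘ F) d(g ∘ F), substitute each coordinate x_i by F_i(u, v) in f_i, and replace dx_i by d F_i = (∂F_i/∂u) du + (∂F_i/∂v) dv.
  For the x component: f_1(F) = 4*v + 4; d F_1 = (2*u) du + (2*v) dv
  For the y component: f_2(F) = 2*u*(u - 3); d F_2 = (2*u - 3) du + (0) dv
  For the z component: f_3(F) = -4*u^2 + 6*u - 2*v^2 + 1; d F_3 = (0) du + (-2) dv
Combining and collecting du, dv coefficients:
  coeff of du: 2*u*(2*u^2 - 9*u + 4*v + 13)
  coeff of dv: 8*u^2 - 12*u + 12*v^2 + 8*v - 2
F^* omega = (2*u*(2*u^2 - 9*u + 4*v + 13)) du + (8*u^2 - 12*u + 12*v^2 + 8*v - 2) dv.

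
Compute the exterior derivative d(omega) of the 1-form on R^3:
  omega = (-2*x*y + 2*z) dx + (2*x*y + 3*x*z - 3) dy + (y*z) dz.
d(omega) = (2*x + 2*y + 3*z) dx ∧ dy + (-2) dx ∧ dz + (-3*x + z) dy ∧ dz

For a 1-form omega = sum_i f_i dx_i, the exterior derivative is
  d(omega) = sum_{i < j} (∂f_j/∂x_i - ∂f_i/∂x_j) dx_i ∧ dx_j.
  coefficient of dx ∧ dy: ∂f_2/∂x - ∂f_1/∂y = ∂(2*x*y + 3*x*z - 3)/∂x - ∂(-2*x*y + 2*z)/∂y = 2*x + 2*y + 3*z
  coefficient of dx ∧ dz: ∂f_3/∂x - ∂f_1/∂z = ∂(y*z)/∂x - ∂(-2*x*y + 2*z)/∂z = -2
  coefficient of dy ∧ dz: ∂f_3/∂y - ∂f_2/∂z = ∂(y*z)/∂y - ∂(2*x*y + 3*x*z - 3)/∂z = -3*x + z
Assembling: d(omega) = (2*x + 2*y + 3*z) dx ∧ dy + (-2) dx ∧ dz + (-3*x + z) dy ∧ dz.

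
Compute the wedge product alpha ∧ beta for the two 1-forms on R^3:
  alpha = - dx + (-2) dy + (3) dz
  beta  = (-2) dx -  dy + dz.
alpha ∧ beta = (-3) dx ∧ dy + (5) dx ∧ dz + (1) dy ∧ dz

Distribute the wedge, using dx_i ∧ dx_j = -dx_j ∧ dx_i and dx_i ∧ dx_i = 0. For each pair (i, j) with i < j, the coefficient of dx_i ∧ dx_j in alpha ∧ beta is (alpha_i * beta_j - alpha_j * beta_i). Collecting: alpha ∧ beta = (-3) dx ∧ dy + (5) dx ∧ dz + (1) dy ∧ dz.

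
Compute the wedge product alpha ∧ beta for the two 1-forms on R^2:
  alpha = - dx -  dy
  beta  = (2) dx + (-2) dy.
alpha ∧ beta = (4) dx ∧ dy

Distribute the wedge, using dx_i ∧ dx_j = -dx_j ∧ dx_i and dx_i ∧ dx_i = 0. For each pair (i, j) with i < j, the coefficient of dx_i ∧ dx_j in alpha ∧ beta is (alpha_i * beta_j - alpha_j * beta_i). Collecting: alpha ∧ beta = (4) dx ∧ dy.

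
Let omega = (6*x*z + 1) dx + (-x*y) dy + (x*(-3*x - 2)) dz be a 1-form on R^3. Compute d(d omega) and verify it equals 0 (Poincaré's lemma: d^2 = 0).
d(d omega) = 0

Step 1: d omega = sum_{i<j} (∂f_j/∂x_i - ∂f_i/∂x_j) dx_i ∧ dx_j:
  coeff of dx ∧ dy: -y
  coeff of dx ∧ dz: -12*x - 2
  coeff of dy ∧ dz: 0
Step 2: Apply d again to each 2-form coefficient. The only possible 3-form in R^3 is dx ∧ dy ∧ dz, with coefficient
  ∂(coeff of dy∧dz)/∂x - ∂(coeff of dx∧dz)/∂y + ∂(coeff of dx∧dy)/∂z
  = ∂/∂x (0) - ∂/∂y (-12*x - 2) + ∂/∂z (-y).
Each of these terms simplifies to sums of mixed partials that cancel in pairs. The result is 0 (by equality of mixed partials for smooth functions — Schwarz / Clairaut).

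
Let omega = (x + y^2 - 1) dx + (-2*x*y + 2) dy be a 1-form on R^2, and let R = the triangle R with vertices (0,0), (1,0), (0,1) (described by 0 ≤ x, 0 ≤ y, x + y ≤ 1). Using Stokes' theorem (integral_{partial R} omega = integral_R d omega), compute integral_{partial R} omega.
integral_(partial R) omega = -2/3

Stokes: integral_partial_R omega = integral_R d omega with d omega = (∂Q/∂x - ∂P/∂y) dx ∧ dy.
  ∂Q/∂x = -2*y
  ∂P/∂y = 2*y
  integrand = ∂Q/∂x - ∂P/∂y = -4*y.
Integrating over R: integral_0^1 integral_0^{1-x} (-4*y) dy dx = -2/3.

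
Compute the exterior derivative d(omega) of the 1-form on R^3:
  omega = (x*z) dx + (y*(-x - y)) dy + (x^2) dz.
d(omega) = (-y) dx ∧ dy + (x) dx ∧ dz

For a 1-form omega = sum_i f_i dx_i, the exterior derivative is
  d(omega) = sum_{i < j} (∂f_j/∂x_i - ∂f_i/∂x_j) dx_i ∧ dx_j.
  coefficient of dx ∧ dy: ∂f_2/∂x - ∂f_1/∂y = ∂(y*(-x - y))/∂x - ∂(x*z)/∂y = -y
  coefficient of dx ∧ dz: ∂f_3/∂x - ∂f_1/∂z = ∂(x^2)/∂x - ∂(x*z)/∂z = x
Assembling: d(omega) = (-y) dx ∧ dy + (x) dx ∧ dz.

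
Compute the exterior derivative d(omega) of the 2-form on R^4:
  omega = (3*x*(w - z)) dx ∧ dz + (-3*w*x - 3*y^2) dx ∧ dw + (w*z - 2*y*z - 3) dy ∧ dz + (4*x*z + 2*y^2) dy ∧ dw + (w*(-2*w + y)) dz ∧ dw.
d(omega) = (3*x) dx ∧ dz ∧ dw + (6*y + 4*z) dx ∧ dy ∧ dw + (w - 4*x + z) dy ∧ dz ∧ dw

For a 2-form omega = sum_{i<j} g_{ij} dx_i ∧ dx_j, the exterior derivative is
  d(omega) = sum_{i<j} d(g_{ij}) ∧ dx_i ∧ dx_j = sum_{i<j, k} (∂g_{ij}/∂x_k) dx_k ∧ dx_i ∧ dx_j.
Expand each term, using dx_k ∧ dx_i ∧ dx_j = sgn(permutation) dx_{(a)} ∧ dx_{(b)} ∧ dx_{(c)} with (a < b < c) sorted:
  d(3*x*(w - z)) includes (∂/∂w)(3*x*(w - z)) dw = (3*x) dw, which multiplied by dx ∧ dz gives (3*x) dx ∧ dz ∧ dw
  d(-3*w*x - 3*y^2) includes (∂/∂y)(-3*w*x - 3*y^2) dy = (-6*y) dy, which multiplied by dx ∧ dw gives (6*y) dx ∧ dy ∧ dw
  d(w*z - 2*y*z - 3) includes (∂/∂w)(w*z - 2*y*z - 3) dw = (z) dw, which multiplied by dy ∧ dz gives (z) dy ∧ dz ∧ dw
  d(4*x*z + 2*y^2) includes (∂/∂x)(4*x*z + 2*y^2) dx = (4*z) dx, which multiplied by dy ∧ dw gives (4*z) dx ∧ dy ∧ dw
  d(4*x*z + 2*y^2) includes (∂/∂z)(4*x*z + 2*y^2) dz = (4*x) dz, which multiplied by dy ∧ dw gives (-4*x) dy ∧ dz ∧ dw
  d(w*(-2*w + y)) includes (∂/∂y)(w*(-2*w + y)) dy = (w) dy, which multiplied by dz ∧ dw gives (w) dy ∧ dz ∧ dw
Collecting like 3-forms: d(omega) = (3*x) dx ∧ dz ∧ dw + (6*y + 4*z) dx ∧ dy ∧ dw + (w - 4*x + z) dy ∧ dz ∧ dw.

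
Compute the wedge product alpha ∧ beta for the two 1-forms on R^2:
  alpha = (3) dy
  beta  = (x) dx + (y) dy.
alpha ∧ beta = (-3*x) dx ∧ dy

Distribute the wedge, using dx_i ∧ dx_j = -dx_j ∧ dx_i and dx_i ∧ dx_i = 0. For each pair (i, j) with i < j, the coefficient of dx_i ∧ dx_j in alpha ∧ beta is (alpha_i * beta_j - alpha_j * beta_i). Collecting: alpha ∧ beta = (-3*x) dx ∧ dy.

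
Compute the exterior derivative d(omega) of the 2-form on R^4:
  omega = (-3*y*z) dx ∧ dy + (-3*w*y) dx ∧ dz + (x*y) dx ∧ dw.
d(omega) = (3*w - 3*y) dx ∧ dy ∧ dz + (-3*y) dx ∧ dz ∧ dw + (-x) dx ∧ dy ∧ dw

For a 2-form omega = sum_{i<j} g_{ij} dx_i ∧ dx_j, the exterior derivative is
  d(omega) = sum_{i<j} d(g_{ij}) ∧ dx_i ∧ dx_j = sum_{i<j, k} (∂g_{ij}/∂x_k) dx_k ∧ dx_i ∧ dx_j.
Expand each term, using dx_k ∧ dx_i ∧ dx_j = sgn(permutation) dx_{(a)} ∧ dx_{(b)} ∧ dx_{(c)} with (a < b < c) sorted:
  d(-3*y*z) includes (∂/∂z)(-3*y*z) dz = (-3*y) dz, which multiplied by dx ∧ dy gives (-3*y) dx ∧ dy ∧ dz
  d(-3*w*y) includes (∂/∂y)(-3*w*y) dy = (-3*w) dy, which multiplied by dx ∧ dz gives (3*w) dx ∧ dy ∧ dz
  d(-3*w*y) includes (∂/∂w)(-3*w*y) dw = (-3*y) dw, which multiplied by dx ∧ dz gives (-3*y) dx ∧ dz ∧ dw
  d(x*y) includes (∂/∂y)(x*y) dy = (x) dy, which multiplied by dx ∧ dw gives (-x) dx ∧ dy ∧ dw
Collecting like 3-forms: d(omega) = (3*w - 3*y) dx ∧ dy ∧ dz + (-3*y) dx ∧ dz ∧ dw + (-x) dx ∧ dy ∧ dw.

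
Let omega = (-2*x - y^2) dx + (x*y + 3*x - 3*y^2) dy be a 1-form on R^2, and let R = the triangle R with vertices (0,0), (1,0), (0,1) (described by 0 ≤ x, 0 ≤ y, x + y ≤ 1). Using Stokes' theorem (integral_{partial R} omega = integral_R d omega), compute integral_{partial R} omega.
integral_(partial R) omega = 2

Stokes: integral_partial_R omega = integral_R d omega with d omega = (∂Q/∂x - ∂P/∂y) dx ∧ dy.
  ∂Q/∂x = y + 3
  ∂P/∂y = -2*y
  integrand = ∂Q/∂x - ∂P/∂y = 3*y + 3.
Integrating over R: integral_0^1 integral_0^{1-x} (3*y + 3) dy dx = 2.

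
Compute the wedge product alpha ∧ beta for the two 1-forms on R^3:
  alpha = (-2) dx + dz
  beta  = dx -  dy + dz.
alpha ∧ beta = (2) dx ∧ dy + (-3) dx ∧ dz + (1) dy ∧ dz

Distribute the wedge, using dx_i ∧ dx_j = -dx_j ∧ dx_i and dx_i ∧ dx_i = 0. For each pair (i, j) with i < j, the coefficient of dx_i ∧ dx_j in alpha ∧ beta is (alpha_i * beta_j - alpha_j * beta_i). Collecting: alpha ∧ beta = (2) dx ∧ dy + (-3) dx ∧ dz + (1) dy ∧ dz.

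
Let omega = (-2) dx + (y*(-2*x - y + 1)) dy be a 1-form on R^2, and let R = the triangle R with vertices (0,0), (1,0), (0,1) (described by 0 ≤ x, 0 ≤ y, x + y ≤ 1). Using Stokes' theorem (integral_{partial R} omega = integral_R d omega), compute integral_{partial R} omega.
integral_(partial R) omega = -1/3

Stokes: integral_partial_R omega = integral_R d omega with d omega = (∂Q/∂x - ∂P/∂y) dx ∧ dy.
  ∂Q/∂x = -2*y
  ∂P/∂y = 0
  integrand = ∂Q/∂x - ∂P/∂y = -2*y.
Integrating over R: integral_0^1 integral_0^{1-x} (-2*y) dy dx = -1/3.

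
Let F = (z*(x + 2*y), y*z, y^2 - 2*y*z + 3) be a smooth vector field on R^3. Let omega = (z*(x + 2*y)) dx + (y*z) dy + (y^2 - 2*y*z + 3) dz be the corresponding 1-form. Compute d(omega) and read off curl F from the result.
d(omega) = (y - 2*z) dy ∧ dz + (x + 2*y) dz ∧ dx + (-2*z) dx ∧ dy; curl F = (y - 2*z, x + 2*y, -2*z)

d omega = sum_{i<j} (∂f_j/∂x_i - ∂f_i/∂x_j) dx_i ∧ dx_j. Under the identification (dy ∧ dz, dz ∧ dx, dx ∧ dy) ↔ (e_x, e_y, e_z), the coefficients are exactly the components of curl F. Compute:
  ∂R/∂y - ∂Q/∂z = (2*y - 2*z) - (y) = y - 2*z
  ∂P/∂z - ∂R/∂x = (x + 2*y) - (0) = x + 2*y
  ∂Q/∂x - ∂P/∂y = (0) - (2*z) = -2*z.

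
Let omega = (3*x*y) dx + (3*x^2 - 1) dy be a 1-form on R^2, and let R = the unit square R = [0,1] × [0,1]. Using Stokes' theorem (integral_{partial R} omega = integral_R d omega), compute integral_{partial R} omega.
integral_(partial R) omega = 3/2

Stokes: integral_partial_R omega = integral_R d omega with d omega = (∂Q/∂x - ∂P/∂y) dx ∧ dy.
  ∂Q/∂x = 6*x
  ∂P/∂y = 3*x
  integrand = ∂Q/∂x - ∂P/∂y = 3*x.
Integrating over R: integral_0^1 integral_0^1 (3*x) dx dy = 3/2.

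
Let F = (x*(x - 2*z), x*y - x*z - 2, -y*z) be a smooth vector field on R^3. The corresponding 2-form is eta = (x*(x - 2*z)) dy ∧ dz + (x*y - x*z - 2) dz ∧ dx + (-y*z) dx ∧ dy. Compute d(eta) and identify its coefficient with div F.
d(eta) = (3*x - y - 2*z) dx ∧ dy ∧ dz; div F = 3*x - y - 2*z

For a 2-form in R^3 of the form above, applying d gives a 3-form with coefficient ∂P/∂x + ∂Q/∂y + ∂R/∂z:
  ∂P/∂x = 2*x - 2*z
  ∂Q/∂y = x
  ∂R/∂z = -y
Sum = 3*x - y - 2*z, which is exactly div F.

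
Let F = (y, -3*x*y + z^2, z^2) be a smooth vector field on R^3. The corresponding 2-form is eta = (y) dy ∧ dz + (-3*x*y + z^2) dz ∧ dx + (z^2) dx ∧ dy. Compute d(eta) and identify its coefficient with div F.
d(eta) = (-3*x + 2*z) dx ∧ dy ∧ dz; div F = -3*x + 2*z

For a 2-form in R^3 of the form above, applying d gives a 3-form with coefficient ∂P/∂x + ∂Q/∂y + ∂R/∂z:
  ∂P/∂x = 0
  ∂Q/∂y = -3*x
  ∂R/∂z = 2*z
Sum = -3*x + 2*z, which is exactly div F.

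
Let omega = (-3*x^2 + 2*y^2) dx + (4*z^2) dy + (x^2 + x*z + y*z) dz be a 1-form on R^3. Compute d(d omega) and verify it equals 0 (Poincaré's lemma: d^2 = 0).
d(d omega) = 0

Step 1: d omega = sum_{i<j} (∂f_j/∂x_i - ∂f_i/∂x_j) dx_i ∧ dx_j:
  coeff of dx ∧ dy: -4*y
  coeff of dx ∧ dz: 2*x + z
  coeff of dy ∧ dz: -7*z
Step 2: Apply d again to each 2-form coefficient. The only possible 3-form in R^3 is dx ∧ dy ∧ dz, with coefficient
  ∂(coeff of dy∧dz)/∂x - ∂(coeff of dx∧dz)/∂y + ∂(coeff of dx∧dy)/∂z
  = ∂/∂x (-7*z) - ∂/∂y (2*x + z) + ∂/∂z (-4*y).
Each of these terms simplifies to sums of mixed partials that cancel in pairs. The result is 0 (by equality of mixed partials for smooth functions — Schwarz / Clairaut).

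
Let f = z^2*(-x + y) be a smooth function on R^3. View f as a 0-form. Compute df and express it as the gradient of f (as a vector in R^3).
df = (-z^2) dx + (z^2) dy + (2*z*(-x + y)) dz; grad f = (-z^2, z^2, 2*z*(-x + y))

For a 0-form f, d f = (∂f/∂x) dx + (∂f/∂y) dy + (∂f/∂z) dz. The components of the vector representation are exactly the entries of grad f in Cartesian coordinates:
  ∂f/∂x = -z^2
  ∂f/∂y = z^2
  ∂f/∂z = 2*z*(-x + y).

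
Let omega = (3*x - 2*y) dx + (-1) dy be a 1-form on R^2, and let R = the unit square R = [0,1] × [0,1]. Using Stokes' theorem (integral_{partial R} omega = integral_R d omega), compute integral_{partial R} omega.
integral_(partial R) omega = 2

Stokes: integral_partial_R omega = integral_R d omega with d omega = (∂Q/∂x - ∂P/∂y) dx ∧ dy.
  ∂Q/∂x = 0
  ∂P/∂y = -2
  integrand = ∂Q/∂x - ∂P/∂y = 2.
Integrating over R: integral_0^1 integral_0^1 (2) dx dy = 2.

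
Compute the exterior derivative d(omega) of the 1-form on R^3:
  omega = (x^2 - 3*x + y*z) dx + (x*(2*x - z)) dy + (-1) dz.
d(omega) = (4*x - 2*z) dx ∧ dy + (-y) dx ∧ dz + (x) dy ∧ dz

For a 1-form omega = sum_i f_i dx_i, the exterior derivative is
  d(omega) = sum_{i < j} (∂f_j/∂x_i - ∂f_i/∂x_j) dx_i ∧ dx_j.
  coefficient of dx ∧ dy: ∂f_2/∂x - ∂f_1/∂y = ∂(x*(2*x - z))/∂x - ∂(x^2 - 3*x + y*z)/∂y = 4*x - 2*z
  coefficient of dx ∧ dz: ∂f_3/∂x - ∂f_1/∂z = ∂(-1)/∂x - ∂(x^2 - 3*x + y*z)/∂z = -y
  coefficient of dy ∧ dz: ∂f_3/∂y - ∂f_2/∂z = ∂(-1)/∂y - ∂(x*(2*x - z))/∂z = x
Assembling: d(omega) = (4*x - 2*z) dx ∧ dy + (-y) dx ∧ dz + (x) dy ∧ dz.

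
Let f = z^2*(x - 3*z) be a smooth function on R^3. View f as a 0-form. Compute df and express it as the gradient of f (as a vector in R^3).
df = (z^2) dx + (0) dy + (z*(2*x - 9*z)) dz; grad f = (z^2, 0, z*(2*x - 9*z))

For a 0-form f, d f = (∂f/∂x) dx + (∂f/∂y) dy + (∂f/∂z) dz. The components of the vector representation are exactly the entries of grad f in Cartesian coordinates:
  ∂f/∂x = z^2
  ∂f/∂y = 0
  ∂f/∂z = z*(2*x - 9*z).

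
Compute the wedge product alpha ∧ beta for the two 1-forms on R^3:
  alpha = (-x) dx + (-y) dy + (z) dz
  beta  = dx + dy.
alpha ∧ beta = (-x + y) dx ∧ dy + (-z) dx ∧ dz + (-z) dy ∧ dz

Distribute the wedge, using dx_i ∧ dx_j = -dx_j ∧ dx_i and dx_i ∧ dx_i = 0. For each pair (i, j) with i < j, the coefficient of dx_i ∧ dx_j in alpha ∧ beta is (alpha_i * beta_j - alpha_j * beta_i). Collecting: alpha ∧ beta = (-x + y) dx ∧ dy + (-z) dx ∧ dz + (-z) dy ∧ dz.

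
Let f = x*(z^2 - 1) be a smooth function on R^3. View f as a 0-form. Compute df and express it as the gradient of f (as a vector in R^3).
df = (z^2 - 1) dx + (0) dy + (2*x*z) dz; grad f = (z^2 - 1, 0, 2*x*z)

For a 0-form f, d f = (∂f/∂x) dx + (∂f/∂y) dy + (∂f/∂z) dz. The components of the vector representation are exactly the entries of grad f in Cartesian coordinates:
  ∂f/∂x = z^2 - 1
  ∂f/∂y = 0
  ∂f/∂z = 2*x*z.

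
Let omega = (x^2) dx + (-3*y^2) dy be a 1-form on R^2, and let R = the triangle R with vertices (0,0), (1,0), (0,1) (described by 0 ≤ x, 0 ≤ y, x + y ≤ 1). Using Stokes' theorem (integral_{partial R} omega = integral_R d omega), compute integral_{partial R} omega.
integral_(partial R) omega = 0

Stokes: integral_partial_R omega = integral_R d omega with d omega = (∂Q/∂x - ∂P/∂y) dx ∧ dy.
  ∂Q/∂x = 0
  ∂P/∂y = 0
  integrand = ∂Q/∂x - ∂P/∂y = 0.
Integrating over R: integral_0^1 integral_0^{1-x} (0) dy dx = 0.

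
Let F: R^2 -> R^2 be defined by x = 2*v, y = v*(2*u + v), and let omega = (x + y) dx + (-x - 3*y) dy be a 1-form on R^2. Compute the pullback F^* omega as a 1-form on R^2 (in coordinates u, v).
F^* omega = (v^2*(-12*u - 6*v - 4)) du + (2*v*(-6*u^2 - 9*u*v - 3*v^2 - v + 2)) dv

Using F^*(f dg) = (f ∘ F) d(g ∘ F), substitute each coordinate x_i by F_i(u, v) in f_i, and replace dx_i by d F_i = (∂F_i/∂u) du + (∂F_i/∂v) dv.
  For the x component: f_1(F) = v*(2*u + v + 2); d F_1 = (0) du + (2) dv
  For the y component: f_2(F) = v*(-6*u - 3*v - 2); d F_2 = (2*v) du + (2*u + 2*v) dv
Combining and collecting du, dv coefficients:
  coeff of du: v^2*(-12*u - 6*v - 4)
  coeff of dv: 2*v*(-6*u^2 - 9*u*v - 3*v^2 - v + 2)
F^* omega = (v^2*(-12*u - 6*v - 4)) du + (2*v*(-6*u^2 - 9*u*v - 3*v^2 - v + 2)) dv.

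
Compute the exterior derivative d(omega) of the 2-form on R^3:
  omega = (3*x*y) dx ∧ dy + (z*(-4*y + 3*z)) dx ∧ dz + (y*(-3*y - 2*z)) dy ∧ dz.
d(omega) = (4*z) dx ∧ dy ∧ dz

For a 2-form omega = sum_{i<j} g_{ij} dx_i ∧ dx_j, the exterior derivative is
  d(omega) = sum_{i<j} d(g_{ij}) ∧ dx_i ∧ dx_j = sum_{i<j, k} (∂g_{ij}/∂x_k) dx_k ∧ dx_i ∧ dx_j.
Expand each term, using dx_k ∧ dx_i ∧ dx_j = sgn(permutation) dx_{(a)} ∧ dx_{(b)} ∧ dx_{(c)} with (a < b < c) sorted:
  d(z*(-4*y + 3*z)) includes (∂/∂y)(z*(-4*y + 3*z)) dy = (-4*z) dy, which multiplied by dx ∧ dz gives (4*z) dx ∧ dy ∧ dz
Collecting like 3-forms: d(omega) = (4*z) dx ∧ dy ∧ dz.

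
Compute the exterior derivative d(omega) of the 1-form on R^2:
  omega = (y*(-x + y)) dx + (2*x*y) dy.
d(omega) = (x) dx ∧ dy

For a 1-form omega = sum_i f_i dx_i, the exterior derivative is
  d(omega) = sum_{i < j} (∂f_j/∂x_i - ∂f_i/∂x_j) dx_i ∧ dx_j.
  coefficient of dx ∧ dy: ∂f_2/∂x - ∂f_1/∂y = ∂(2*x*y)/∂x - ∂(y*(-x + y))/∂y = x
Assembling: d(omega) = (x) dx ∧ dy.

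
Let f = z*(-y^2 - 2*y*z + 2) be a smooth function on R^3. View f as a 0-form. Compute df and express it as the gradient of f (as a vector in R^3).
df = (0) dx + (2*z*(-y - z)) dy + (-y^2 - 4*y*z + 2) dz; grad f = (0, 2*z*(-y - z), -y^2 - 4*y*z + 2)

For a 0-form f, d f = (∂f/∂x) dx + (∂f/∂y) dy + (∂f/∂z) dz. The components of the vector representation are exactly the entries of grad f in Cartesian coordinates:
  ∂f/∂x = 0
  ∂f/∂y = 2*z*(-y - z)
  ∂f/∂z = -y^2 - 4*y*z + 2.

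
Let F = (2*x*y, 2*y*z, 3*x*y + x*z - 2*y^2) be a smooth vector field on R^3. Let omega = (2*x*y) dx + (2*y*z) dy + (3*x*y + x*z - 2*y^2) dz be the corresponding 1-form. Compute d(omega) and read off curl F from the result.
d(omega) = (3*x - 6*y) dy ∧ dz + (-3*y - z) dz ∧ dx + (-2*x) dx ∧ dy; curl F = (3*x - 6*y, -3*y - z, -2*x)

d omega = sum_{i<j} (∂f_j/∂x_i - ∂f_i/∂x_j) dx_i ∧ dx_j. Under the identification (dy ∧ dz, dz ∧ dx, dx ∧ dy) ↔ (e_x, e_y, e_z), the coefficients are exactly the components of curl F. Compute:
  ∂R/∂y - ∂Q/∂z = (3*x - 4*y) - (2*y) = 3*x - 6*y
  ∂P/∂z - ∂R/∂x = (0) - (3*y + z) = -3*y - z
  ∂Q/∂x - ∂P/∂y = (0) - (2*x) = -2*x.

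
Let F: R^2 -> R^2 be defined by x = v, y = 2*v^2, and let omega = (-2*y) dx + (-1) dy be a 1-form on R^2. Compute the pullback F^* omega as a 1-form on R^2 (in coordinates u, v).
F^* omega = (4*v*(-v - 1)) dv

Using F^*(f dg) = (f ∘ F) d(g ∘ F), substitute each coordinate x_i by F_i(u, v) in f_i, and replace dx_i by d F_i = (∂F_i/∂u) du + (∂F_i/∂v) dv.
  For the x component: f_1(F) = -4*v^2; d F_1 = (0) du + (1) dv
  For the y component: f_2(F) = -1; d F_2 = (0) du + (4*v) dv
Combining and collecting du, dv coefficients:
  coeff of du: 0
  coeff of dv: 4*v*(-v - 1)
F^* omega = (4*v*(-v - 1)) dv.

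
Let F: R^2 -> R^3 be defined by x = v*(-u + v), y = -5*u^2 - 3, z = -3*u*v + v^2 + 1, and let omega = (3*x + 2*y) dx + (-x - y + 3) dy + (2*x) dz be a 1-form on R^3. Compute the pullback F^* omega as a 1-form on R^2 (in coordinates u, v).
F^* omega = (-50*u^3 + 19*u*v^2 - 60*u - 9*v^3 + 6*v) du + (10*u^3 - 11*u^2*v - 19*u*v^2 + 6*u + 10*v^3 - 12*v) dv

Using F^*(f dg) = (f ∘ F) d(g ∘ F), substitute each coordinate x_i by F_i(u, v) in f_i, and replace dx_i by d F_i = (∂F_i/∂u) du + (∂F_i/∂v) dv.
  For the x component: f_1(F) = -10*u^2 - 3*u*v + 3*v^2 - 6; d F_1 = (-v) du + (-u + 2*v) dv
  For the y component: f_2(F) = 5*u^2 + u*v - v^2 + 6; d F_2 = (-10*u) du + (0) dv
  For the z component: f_3(F) = 2*v*(-u + v); d F_3 = (-3*v) du + (-3*u + 2*v) dv
Combining and collecting du, dv coefficients:
  coeff of du: -50*u^3 + 19*u*v^2 - 60*u - 9*v^3 + 6*v
  coeff of dv: 10*u^3 - 11*u^2*v - 19*u*v^2 + 6*u + 10*v^3 - 12*v
F^* omega = (-50*u^3 + 19*u*v^2 - 60*u - 9*v^3 + 6*v) du + (10*u^3 - 11*u^2*v - 19*u*v^2 + 6*u + 10*v^3 - 12*v) dv.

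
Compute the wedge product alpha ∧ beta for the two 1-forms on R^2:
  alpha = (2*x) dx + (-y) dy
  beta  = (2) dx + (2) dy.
alpha ∧ beta = (4*x + 2*y) dx ∧ dy

Distribute the wedge, using dx_i ∧ dx_j = -dx_j ∧ dx_i and dx_i ∧ dx_i = 0. For each pair (i, j) with i < j, the coefficient of dx_i ∧ dx_j in alpha ∧ beta is (alpha_i * beta_j - alpha_j * beta_i). Collecting: alpha ∧ beta = (4*x + 2*y) dx ∧ dy.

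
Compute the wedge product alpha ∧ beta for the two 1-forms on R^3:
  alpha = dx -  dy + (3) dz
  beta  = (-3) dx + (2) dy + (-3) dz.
alpha ∧ beta = (-1) dx ∧ dy + (6) dx ∧ dz + (-3) dy ∧ dz

Distribute the wedge, using dx_i ∧ dx_j = -dx_j ∧ dx_i and dx_i ∧ dx_i = 0. For each pair (i, j) with i < j, the coefficient of dx_i ∧ dx_j in alpha ∧ beta is (alpha_i * beta_j - alpha_j * beta_i). Collecting: alpha ∧ beta = (-1) dx ∧ dy + (6) dx ∧ dz + (-3) dy ∧ dz.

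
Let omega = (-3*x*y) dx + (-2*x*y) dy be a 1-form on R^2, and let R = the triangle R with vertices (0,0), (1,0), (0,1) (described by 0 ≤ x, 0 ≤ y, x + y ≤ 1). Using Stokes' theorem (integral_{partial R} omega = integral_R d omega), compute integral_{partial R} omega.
integral_(partial R) omega = 1/6

Stokes: integral_partial_R omega = integral_R d omega with d omega = (∂Q/∂x - ∂P/∂y) dx ∧ dy.
  ∂Q/∂x = -2*y
  ∂P/∂y = -3*x
  integrand = ∂Q/∂x - ∂P/∂y = 3*x - 2*y.
Integrating over R: integral_0^1 integral_0^{1-x} (3*x - 2*y) dy dx = 1/6.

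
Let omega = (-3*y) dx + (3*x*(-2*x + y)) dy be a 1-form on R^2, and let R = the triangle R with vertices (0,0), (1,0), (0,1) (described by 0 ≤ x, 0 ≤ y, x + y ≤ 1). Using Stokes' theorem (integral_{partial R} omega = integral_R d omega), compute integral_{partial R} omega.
integral_(partial R) omega = 0

Stokes: integral_partial_R omega = integral_R d omega with d omega = (∂Q/∂x - ∂P/∂y) dx ∧ dy.
  ∂Q/∂x = -12*x + 3*y
  ∂P/∂y = -3
  integrand = ∂Q/∂x - ∂P/∂y = -12*x + 3*y + 3.
Integrating over R: integral_0^1 integral_0^{1-x} (-12*x + 3*y + 3) dy dx = 0.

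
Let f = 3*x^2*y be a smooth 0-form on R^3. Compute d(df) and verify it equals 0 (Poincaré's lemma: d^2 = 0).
d(df) = 0

Step 1: df = sum_i (∂f/∂x_i) dx_i = (6*x*y) dx + (3*x^2) dy + (0) dz.
Step 2: Apply d again. Using the 1-form formula, the coefficient of dx ∧ dy in d(df) is ∂^2 f/∂x ∂y - ∂^2 f/∂y ∂x = (6*x) - (6*x) = 0 (equality of mixed partials for smooth f).
Similarly for dx ∧ dz and dy ∧ dz — all coefficients vanish. So d(df) = 0.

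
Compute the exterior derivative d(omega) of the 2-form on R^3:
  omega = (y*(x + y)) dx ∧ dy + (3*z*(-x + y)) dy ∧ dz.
d(omega) = (-3*z) dx ∧ dy ∧ dz

For a 2-form omega = sum_{i<j} g_{ij} dx_i ∧ dx_j, the exterior derivative is
  d(omega) = sum_{i<j} d(g_{ij}) ∧ dx_i ∧ dx_j = sum_{i<j, k} (∂g_{ij}/∂x_k) dx_k ∧ dx_i ∧ dx_j.
Expand each term, using dx_k ∧ dx_i ∧ dx_j = sgn(permutation) dx_{(a)} ∧ dx_{(b)} ∧ dx_{(c)} with (a < b < c) sorted:
  d(3*z*(-x + y)) includes (∂/∂x)(3*z*(-x + y)) dx = (-3*z) dx, which multiplied by dy ∧ dz gives (-3*z) dx ∧ dy ∧ dz
Collecting like 3-forms: d(omega) = (-3*z) dx ∧ dy ∧ dz.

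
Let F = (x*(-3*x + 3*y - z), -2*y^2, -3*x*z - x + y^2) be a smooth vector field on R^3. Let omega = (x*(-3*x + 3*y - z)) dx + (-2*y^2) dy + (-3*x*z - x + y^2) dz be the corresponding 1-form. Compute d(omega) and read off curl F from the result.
d(omega) = (2*y) dy ∧ dz + (-x + 3*z + 1) dz ∧ dx + (-3*x) dx ∧ dy; curl F = (2*y, -x + 3*z + 1, -3*x)

d omega = sum_{i<j} (∂f_j/∂x_i - ∂f_i/∂x_j) dx_i ∧ dx_j. Under the identification (dy ∧ dz, dz ∧ dx, dx ∧ dy) ↔ (e_x, e_y, e_z), the coefficients are exactly the components of curl F. Compute:
  ∂R/∂y - ∂Q/∂z = (2*y) - (0) = 2*y
  ∂P/∂z - ∂R/∂x = (-x) - (-3*z - 1) = -x + 3*z + 1
  ∂Q/∂x - ∂P/∂y = (0) - (3*x) = -3*x.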